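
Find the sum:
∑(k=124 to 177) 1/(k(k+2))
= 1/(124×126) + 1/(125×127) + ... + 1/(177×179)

Partial fractions: 1/(k(k+2)) = (1/2)[1/k - 1/(k+2)]
Telescoping leaves the first two and last two terms:
= (1/2)[1/124 + 1/125 - 1/178 - 1/179]
= 1200069/493861000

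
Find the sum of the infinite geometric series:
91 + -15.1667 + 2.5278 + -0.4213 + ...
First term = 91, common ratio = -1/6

For |r| < 1, S = a / (1 - r)
S = 91 / (1 - (-1/6))
S = 91 / (7/6)
S = 78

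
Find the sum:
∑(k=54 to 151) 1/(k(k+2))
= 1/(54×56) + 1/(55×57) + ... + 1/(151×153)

Partial fractions: 1/(k(k+2)) = (1/2)[1/k - 1/(k+2)]
Telescoping leaves the first two and last two terms:
= (1/2)[1/54 + 1/55 - 1/152 - 1/153]
= 90503/7674480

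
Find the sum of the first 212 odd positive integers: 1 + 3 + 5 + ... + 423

Sum of first n odd numbers = n²
= 212²
= 44944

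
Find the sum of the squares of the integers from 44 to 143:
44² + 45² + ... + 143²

Use ∑_{k=1}^{n} k² = n(n+1)(2n+1)/6, then subtract the first 43 terms.
∑_{k=1}^{143} k² = 143×144×287/6 = 984984
∑_{k=1}^{43} k² = 43×44×87/6 = 27434
∑_{k=44}^{143} k² = 984984 - 27434 = 957550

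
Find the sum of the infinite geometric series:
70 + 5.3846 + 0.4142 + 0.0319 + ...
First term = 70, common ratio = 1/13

For |r| < 1, S = a / (1 - r)
S = 70 / (1 - (1/13))
S = 70 / (12/13)
S = 455/6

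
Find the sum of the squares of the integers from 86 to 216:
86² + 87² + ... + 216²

Use ∑_{k=1}^{n} k² = n(n+1)(2n+1)/6, then subtract the first 85 terms.
∑_{k=1}^{216} k² = 216×217×433/6 = 3382596
∑_{k=1}^{85} k² = 85×86×171/6 = 208335
∑_{k=86}^{216} k² = 3382596 - 208335 = 3174261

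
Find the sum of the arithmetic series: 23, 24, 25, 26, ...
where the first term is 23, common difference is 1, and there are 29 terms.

Sₙ = n/2 × (first + last)
Last term = a + (n-1)d = 23 + (29-1)×1 = 51
S_29 = 29/2 × (23 + 51)
S_29 = 29/2 × 74 = 1073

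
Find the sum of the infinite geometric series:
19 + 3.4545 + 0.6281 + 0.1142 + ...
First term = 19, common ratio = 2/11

For |r| < 1, S = a / (1 - r)
S = 19 / (1 - (2/11))
S = 19 / (9/11)
S = 209/9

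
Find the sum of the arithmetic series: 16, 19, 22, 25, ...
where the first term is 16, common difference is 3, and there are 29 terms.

Sₙ = n/2 × (first + last)
Last term = a + (n-1)d = 16 + (29-1)×3 = 100
S_29 = 29/2 × (16 + 100)
S_29 = 29/2 × 116 = 1682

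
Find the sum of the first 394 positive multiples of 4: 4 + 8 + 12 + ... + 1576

Factor out 4: = 4(1 + 2 + ... + 394) = 4 × n(n+1)/2
= 4 × 394×395/2
= 4 × 77815
= 311260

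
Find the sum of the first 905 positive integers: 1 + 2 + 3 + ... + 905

Formula: ∑k = n(n+1)/2
= 905×906/2
= 819930/2
= 409965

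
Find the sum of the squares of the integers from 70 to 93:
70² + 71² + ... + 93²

Use ∑_{k=1}^{n} k² = n(n+1)(2n+1)/6, then subtract the first 69 terms.
∑_{k=1}^{93} k² = 93×94×187/6 = 272459
∑_{k=1}^{69} k² = 69×70×139/6 = 111895
∑_{k=70}^{93} k² = 272459 - 111895 = 160564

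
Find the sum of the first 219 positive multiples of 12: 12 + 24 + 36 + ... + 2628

Factor out 12: = 12(1 + 2 + ... + 219) = 12 × n(n+1)/2
= 12 × 219×220/2
= 12 × 24090
= 289080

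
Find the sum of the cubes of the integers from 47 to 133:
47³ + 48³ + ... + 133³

Use ∑_{k=1}^{n} k³ = [n(n+1)/2]², then subtract the first 46 terms.
∑_{k=1}^{133} k³ = [133×134/2]² = 8911² = 79405921
∑_{k=1}^{46} k³ = [46×47/2]² = 1081² = 1168561
∑_{k=47}^{133} k³ = 79405921 - 1168561 = 78237360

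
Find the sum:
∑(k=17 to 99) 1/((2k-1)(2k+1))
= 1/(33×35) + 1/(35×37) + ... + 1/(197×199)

Partial fractions: 1/((2k-1)(2k+1)) = (1/2)[1/(2k-1) - 1/(2k+1)]
The series telescopes:
= (1/2)[1/33 - 1/199]
= 83/6567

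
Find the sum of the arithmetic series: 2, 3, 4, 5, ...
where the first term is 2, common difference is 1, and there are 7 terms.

Sₙ = n/2 × (first + last)
Last term = a + (n-1)d = 2 + (7-1)×1 = 8
S_7 = 7/2 × (2 + 8)
S_7 = 7/2 × 10 = 35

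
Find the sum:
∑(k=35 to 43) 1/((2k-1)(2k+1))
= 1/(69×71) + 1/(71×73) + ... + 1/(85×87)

Partial fractions: 1/((2k-1)(2k+1)) = (1/2)[1/(2k-1) - 1/(2k+1)]
The series telescopes:
= (1/2)[1/69 - 1/87]
= 1/667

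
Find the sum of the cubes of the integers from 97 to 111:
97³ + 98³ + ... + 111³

Use ∑_{k=1}^{n} k³ = [n(n+1)/2]², then subtract the first 96 terms.
∑_{k=1}^{111} k³ = [111×112/2]² = 6216² = 38638656
∑_{k=1}^{96} k³ = [96×97/2]² = 4656² = 21678336
∑_{k=97}^{111} k³ = 38638656 - 21678336 = 16960320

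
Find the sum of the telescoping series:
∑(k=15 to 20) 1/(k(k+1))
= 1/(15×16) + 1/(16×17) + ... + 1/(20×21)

Partial fractions: 1/(k(k+1)) = 1/k - 1/(k+1)
The series telescopes:
= (1/15 - 1/16) + (1/16 - 1/17) + ... + (1/20 - 1/21)
= 1/15 - 1/21
= 2/105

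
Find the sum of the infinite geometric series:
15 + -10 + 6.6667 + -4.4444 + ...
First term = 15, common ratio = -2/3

For |r| < 1, S = a / (1 - r)
S = 15 / (1 - (-2/3))
S = 15 / (5/3)
S = 9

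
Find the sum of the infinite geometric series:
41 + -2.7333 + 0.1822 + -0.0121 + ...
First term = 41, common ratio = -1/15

For |r| < 1, S = a / (1 - r)
S = 41 / (1 - (-1/15))
S = 41 / (16/15)
S = 615/16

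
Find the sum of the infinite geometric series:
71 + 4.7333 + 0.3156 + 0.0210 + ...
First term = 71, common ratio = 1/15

For |r| < 1, S = a / (1 - r)
S = 71 / (1 - (1/15))
S = 71 / (14/15)
S = 1065/14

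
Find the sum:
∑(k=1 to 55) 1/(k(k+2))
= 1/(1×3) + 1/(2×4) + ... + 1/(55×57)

Partial fractions: 1/(k(k+2)) = (1/2)[1/k - 1/(k+2)]
Telescoping leaves the first two and last two terms:
= (1/2)[1/1 + 1/2 - 1/56 - 1/57]
= 4675/6384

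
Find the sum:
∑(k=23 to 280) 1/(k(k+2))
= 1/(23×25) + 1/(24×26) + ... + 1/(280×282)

Partial fractions: 1/(k(k+2)) = (1/2)[1/k - 1/(k+2)]
Telescoping leaves the first two and last two terms:
= (1/2)[1/23 + 1/24 - 1/281 - 1/282]
= 568933/14580528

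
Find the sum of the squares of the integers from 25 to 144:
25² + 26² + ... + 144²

Use ∑_{k=1}^{n} k² = n(n+1)(2n+1)/6, then subtract the first 24 terms.
∑_{k=1}^{144} k² = 144×145×289/6 = 1005720
∑_{k=1}^{24} k² = 24×25×49/6 = 4900
∑_{k=25}^{144} k² = 1005720 - 4900 = 1000820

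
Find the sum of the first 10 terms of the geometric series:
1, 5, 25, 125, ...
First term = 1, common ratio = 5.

Sₙ = a(1 - rⁿ) / (1 - r)
S_10 = 1(1 - 5^10) / (1 - 5)
S_10 = 1(1 - 9765625) / (-4)
S_10 = 2441406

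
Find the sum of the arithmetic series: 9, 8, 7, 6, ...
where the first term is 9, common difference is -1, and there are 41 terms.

Sₙ = n/2 × (first + last)
Last term = a + (n-1)d = 9 + (41-1)×(-1) = -31
S_41 = 41/2 × (9 + (-31))
S_41 = 41/2 × (-22) = -451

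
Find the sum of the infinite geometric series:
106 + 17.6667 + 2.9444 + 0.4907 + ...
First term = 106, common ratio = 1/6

For |r| < 1, S = a / (1 - r)
S = 106 / (1 - (1/6))
S = 106 / (5/6)
S = 636/5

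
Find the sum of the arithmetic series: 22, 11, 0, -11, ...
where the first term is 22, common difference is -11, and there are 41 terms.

Sₙ = n/2 × (first + last)
Last term = a + (n-1)d = 22 + (41-1)×(-11) = -418
S_41 = 41/2 × (22 + (-418))
S_41 = 41/2 × (-396) = -8118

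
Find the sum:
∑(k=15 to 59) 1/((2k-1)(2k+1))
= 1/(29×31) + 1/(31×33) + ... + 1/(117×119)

Partial fractions: 1/((2k-1)(2k+1)) = (1/2)[1/(2k-1) - 1/(2k+1)]
The series telescopes:
= (1/2)[1/29 - 1/119]
= 45/3451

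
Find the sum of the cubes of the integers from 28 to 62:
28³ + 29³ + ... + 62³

Use ∑_{k=1}^{n} k³ = [n(n+1)/2]², then subtract the first 27 terms.
∑_{k=1}^{62} k³ = [62×63/2]² = 1953² = 3814209
∑_{k=1}^{27} k³ = [27×28/2]² = 378² = 142884
∑_{k=28}^{62} k³ = 3814209 - 142884 = 3671325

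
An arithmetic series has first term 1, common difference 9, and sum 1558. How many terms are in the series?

Using S = n/2 × [2a + (n-1)d]
1558 = n/2 × [2(1) + (n-1)(9)]
1558 = n/2 × [2 + 9n - 9]
3116 = n × [-7 + 9n]
9n² + (-7)n - 3116 = 0
Discriminant: Δ = (-7)² - 4(9)(-3116) = 49 + 112176 = 112225
√Δ = 335
n = [-(-7) + √Δ] / (2·9) = (7 + 335) / 18 = 342 / 18 = 19
(The negative root is discarded since n must be a positive integer.)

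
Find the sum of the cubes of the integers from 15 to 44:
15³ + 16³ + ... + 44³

Use ∑_{k=1}^{n} k³ = [n(n+1)/2]², then subtract the first 14 terms.
∑_{k=1}^{44} k³ = [44×45/2]² = 990² = 980100
∑_{k=1}^{14} k³ = [14×15/2]² = 105² = 11025
∑_{k=15}^{44} k³ = 980100 - 11025 = 969075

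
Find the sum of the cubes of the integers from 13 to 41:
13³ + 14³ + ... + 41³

Use ∑_{k=1}^{n} k³ = [n(n+1)/2]², then subtract the first 12 terms.
∑_{k=1}^{41} k³ = [41×42/2]² = 861² = 741321
∑_{k=1}^{12} k³ = [12×13/2]² = 78² = 6084
∑_{k=13}^{41} k³ = 741321 - 6084 = 735237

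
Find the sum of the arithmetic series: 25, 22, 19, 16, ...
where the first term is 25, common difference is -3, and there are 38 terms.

Sₙ = n/2 × (first + last)
Last term = a + (n-1)d = 25 + (38-1)×(-3) = -86
S_38 = 38/2 × (25 + (-86))
S_38 = 38/2 × (-61) = -1159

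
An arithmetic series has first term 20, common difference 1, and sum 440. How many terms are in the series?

Using S = n/2 × [2a + (n-1)d]
440 = n/2 × [2(20) + (n-1)(1)]
440 = n/2 × [40 + 1n - 1]
880 = n × [39 + 1n]
1n² + (39)n - 880 = 0
Discriminant: Δ = (39)² - 4(1)(-880) = 1521 + 3520 = 5041
√Δ = 71
n = [-(39) + √Δ] / (2·1) = (-39 + 71) / 2 = 32 / 2 = 16
(The negative root is discarded since n must be a positive integer.)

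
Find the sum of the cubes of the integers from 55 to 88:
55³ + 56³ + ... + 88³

Use ∑_{k=1}^{n} k³ = [n(n+1)/2]², then subtract the first 54 terms.
∑_{k=1}^{88} k³ = [88×89/2]² = 3916² = 15335056
∑_{k=1}^{54} k³ = [54×55/2]² = 1485² = 2205225
∑_{k=55}^{88} k³ = 15335056 - 2205225 = 13129831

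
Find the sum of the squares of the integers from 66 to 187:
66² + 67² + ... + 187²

Use ∑_{k=1}^{n} k² = n(n+1)(2n+1)/6, then subtract the first 65 terms.
∑_{k=1}^{187} k² = 187×188×375/6 = 2197250
∑_{k=1}^{65} k² = 65×66×131/6 = 93665
∑_{k=66}^{187} k² = 2197250 - 93665 = 2103585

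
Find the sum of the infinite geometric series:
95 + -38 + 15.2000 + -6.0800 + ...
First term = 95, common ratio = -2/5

For |r| < 1, S = a / (1 - r)
S = 95 / (1 - (-2/5))
S = 95 / (7/5)
S = 475/7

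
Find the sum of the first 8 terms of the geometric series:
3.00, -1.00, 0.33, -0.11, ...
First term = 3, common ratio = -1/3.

Sₙ = a(1 - rⁿ) / (1 - r)
S_8 = 3(1 - (-1/3)^8) / (1 - (-1/3))
S_8 = 3(1 - (1/6561)) / (4/3)
S_8 = 1640/729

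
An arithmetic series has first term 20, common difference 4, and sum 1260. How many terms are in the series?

Using S = n/2 × [2a + (n-1)d]
1260 = n/2 × [2(20) + (n-1)(4)]
1260 = n/2 × [40 + 4n - 4]
2520 = n × [36 + 4n]
4n² + (36)n - 2520 = 0
Discriminant: Δ = (36)² - 4(4)(-2520) = 1296 + 40320 = 41616
√Δ = 204
n = [-(36) + √Δ] / (2·4) = (-36 + 204) / 8 = 168 / 8 = 21
(The negative root is discarded since n must be a positive integer.)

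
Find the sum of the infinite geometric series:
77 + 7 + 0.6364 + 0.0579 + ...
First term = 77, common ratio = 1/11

For |r| < 1, S = a / (1 - r)
S = 77 / (1 - (1/11))
S = 77 / (10/11)
S = 847/10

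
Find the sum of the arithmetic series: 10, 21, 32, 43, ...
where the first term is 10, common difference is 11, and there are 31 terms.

Sₙ = n/2 × (first + last)
Last term = a + (n-1)d = 10 + (31-1)×11 = 340
S_31 = 31/2 × (10 + 340)
S_31 = 31/2 × 350 = 5425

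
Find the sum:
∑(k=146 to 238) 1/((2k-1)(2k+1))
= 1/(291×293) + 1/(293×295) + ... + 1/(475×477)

Partial fractions: 1/((2k-1)(2k+1)) = (1/2)[1/(2k-1) - 1/(2k+1)]
The series telescopes:
= (1/2)[1/291 - 1/477]
= 31/46269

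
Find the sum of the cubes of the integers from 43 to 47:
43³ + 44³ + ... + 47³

Use ∑_{k=1}^{n} k³ = [n(n+1)/2]², then subtract the first 42 terms.
∑_{k=1}^{47} k³ = [47×48/2]² = 1128² = 1272384
∑_{k=1}^{42} k³ = [42×43/2]² = 903² = 815409
∑_{k=43}^{47} k³ = 1272384 - 815409 = 456975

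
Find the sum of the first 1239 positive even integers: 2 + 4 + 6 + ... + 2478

Sum of first n even numbers = n(n+1)
= 1239×1240
= 1536360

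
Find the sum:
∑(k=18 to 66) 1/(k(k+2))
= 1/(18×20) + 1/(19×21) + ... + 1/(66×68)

Partial fractions: 1/(k(k+2)) = (1/2)[1/k - 1/(k+2)]
Telescoping leaves the first two and last two terms:
= (1/2)[1/18 + 1/19 - 1/67 - 1/68]
= 61201/1558152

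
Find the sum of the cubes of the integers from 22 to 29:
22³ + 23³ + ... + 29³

Use ∑_{k=1}^{n} k³ = [n(n+1)/2]², then subtract the first 21 terms.
∑_{k=1}^{29} k³ = [29×30/2]² = 435² = 189225
∑_{k=1}^{21} k³ = [21×22/2]² = 231² = 53361
∑_{k=22}^{29} k³ = 189225 - 53361 = 135864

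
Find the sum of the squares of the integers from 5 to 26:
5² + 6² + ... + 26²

Use ∑_{k=1}^{n} k² = n(n+1)(2n+1)/6, then subtract the first 4 terms.
∑_{k=1}^{26} k² = 26×27×53/6 = 6201
∑_{k=1}^{4} k² = 4×5×9/6 = 30
∑_{k=5}^{26} k² = 6201 - 30 = 6171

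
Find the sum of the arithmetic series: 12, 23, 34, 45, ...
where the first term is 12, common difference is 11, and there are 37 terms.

Sₙ = n/2 × (first + last)
Last term = a + (n-1)d = 12 + (37-1)×11 = 408
S_37 = 37/2 × (12 + 408)
S_37 = 37/2 × 420 = 7770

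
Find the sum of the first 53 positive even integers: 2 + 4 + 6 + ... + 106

Sum of first n even numbers = n(n+1)
= 53×54
= 2862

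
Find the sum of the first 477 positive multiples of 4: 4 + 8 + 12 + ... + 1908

Factor out 4: = 4(1 + 2 + ... + 477) = 4 × n(n+1)/2
= 4 × 477×478/2
= 4 × 114003
= 456012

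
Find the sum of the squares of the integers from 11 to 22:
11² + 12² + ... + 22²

Use ∑_{k=1}^{n} k² = n(n+1)(2n+1)/6, then subtract the first 10 terms.
∑_{k=1}^{22} k² = 22×23×45/6 = 3795
∑_{k=1}^{10} k² = 10×11×21/6 = 385
∑_{k=11}^{22} k² = 3795 - 385 = 3410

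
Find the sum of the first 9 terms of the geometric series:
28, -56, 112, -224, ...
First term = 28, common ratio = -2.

Sₙ = a(1 - rⁿ) / (1 - r)
S_9 = 28(1 - (-2)^9) / (1 - (-2))
S_9 = 28(1 - (-512)) / (3)
S_9 = 4788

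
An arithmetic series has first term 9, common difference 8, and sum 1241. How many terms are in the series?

Using S = n/2 × [2a + (n-1)d]
1241 = n/2 × [2(9) + (n-1)(8)]
1241 = n/2 × [18 + 8n - 8]
2482 = n × [10 + 8n]
8n² + (10)n - 2482 = 0
Discriminant: Δ = (10)² - 4(8)(-2482) = 100 + 79424 = 79524
√Δ = 282
n = [-(10) + √Δ] / (2·8) = (-10 + 282) / 16 = 272 / 16 = 17
(The negative root is discarded since n must be a positive integer.)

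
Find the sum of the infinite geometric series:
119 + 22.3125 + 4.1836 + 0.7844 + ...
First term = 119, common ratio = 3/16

For |r| < 1, S = a / (1 - r)
S = 119 / (1 - (3/16))
S = 119 / (13/16)
S = 1904/13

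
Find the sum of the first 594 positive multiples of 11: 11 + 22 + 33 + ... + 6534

Factor out 11: = 11(1 + 2 + ... + 594) = 11 × n(n+1)/2
= 11 × 594×595/2
= 11 × 176715
= 1943865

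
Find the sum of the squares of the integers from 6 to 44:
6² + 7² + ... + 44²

Use ∑_{k=1}^{n} k² = n(n+1)(2n+1)/6, then subtract the first 5 terms.
∑_{k=1}^{44} k² = 44×45×89/6 = 29370
∑_{k=1}^{5} k² = 5×6×11/6 = 55
∑_{k=6}^{44} k² = 29370 - 55 = 29315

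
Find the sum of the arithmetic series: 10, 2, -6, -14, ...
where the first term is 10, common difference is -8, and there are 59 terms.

Sₙ = n/2 × (first + last)
Last term = a + (n-1)d = 10 + (59-1)×(-8) = -454
S_59 = 59/2 × (10 + (-454))
S_59 = 59/2 × (-444) = -13098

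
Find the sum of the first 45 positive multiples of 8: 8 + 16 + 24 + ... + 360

Factor out 8: = 8(1 + 2 + ... + 45) = 8 × n(n+1)/2
= 8 × 45×46/2
= 8 × 1035
= 8280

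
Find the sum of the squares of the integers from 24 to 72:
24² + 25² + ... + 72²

Use ∑_{k=1}^{n} k² = n(n+1)(2n+1)/6, then subtract the first 23 terms.
∑_{k=1}^{72} k² = 72×73×145/6 = 127020
∑_{k=1}^{23} k² = 23×24×47/6 = 4324
∑_{k=24}^{72} k² = 127020 - 4324 = 122696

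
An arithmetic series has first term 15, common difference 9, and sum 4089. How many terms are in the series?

Using S = n/2 × [2a + (n-1)d]
4089 = n/2 × [2(15) + (n-1)(9)]
4089 = n/2 × [30 + 9n - 9]
8178 = n × [21 + 9n]
9n² + (21)n - 8178 = 0
Discriminant: Δ = (21)² - 4(9)(-8178) = 441 + 294408 = 294849
√Δ = 543
n = [-(21) + √Δ] / (2·9) = (-21 + 543) / 18 = 522 / 18 = 29
(The negative root is discarded since n must be a positive integer.)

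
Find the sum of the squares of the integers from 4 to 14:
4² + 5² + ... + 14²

Use ∑_{k=1}^{n} k² = n(n+1)(2n+1)/6, then subtract the first 3 terms.
∑_{k=1}^{14} k² = 14×15×29/6 = 1015
∑_{k=1}^{3} k² = 3×4×7/6 = 14
∑_{k=4}^{14} k² = 1015 - 14 = 1001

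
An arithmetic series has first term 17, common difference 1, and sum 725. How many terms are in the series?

Using S = n/2 × [2a + (n-1)d]
725 = n/2 × [2(17) + (n-1)(1)]
725 = n/2 × [34 + 1n - 1]
1450 = n × [33 + 1n]
1n² + (33)n - 1450 = 0
Discriminant: Δ = (33)² - 4(1)(-1450) = 1089 + 5800 = 6889
√Δ = 83
n = [-(33) + √Δ] / (2·1) = (-33 + 83) / 2 = 50 / 2 = 25
(The negative root is discarded since n must be a positive integer.)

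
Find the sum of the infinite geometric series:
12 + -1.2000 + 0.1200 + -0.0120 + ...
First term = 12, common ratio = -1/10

For |r| < 1, S = a / (1 - r)
S = 12 / (1 - (-1/10))
S = 12 / (11/10)
S = 120/11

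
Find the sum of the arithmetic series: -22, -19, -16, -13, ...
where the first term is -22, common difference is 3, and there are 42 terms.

Sₙ = n/2 × (first + last)
Last term = a + (n-1)d = -22 + (42-1)×3 = 101
S_42 = 42/2 × (-22 + 101)
S_42 = 42/2 × 79 = 1659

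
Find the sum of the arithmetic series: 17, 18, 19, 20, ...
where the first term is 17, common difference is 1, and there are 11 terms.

Sₙ = n/2 × (first + last)
Last term = a + (n-1)d = 17 + (11-1)×1 = 27
S_11 = 11/2 × (17 + 27)
S_11 = 11/2 × 44 = 242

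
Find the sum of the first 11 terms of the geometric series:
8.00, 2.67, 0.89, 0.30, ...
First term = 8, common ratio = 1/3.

Sₙ = a(1 - rⁿ) / (1 - r)
S_11 = 8(1 - (1/3)^11) / (1 - (1/3))
S_11 = 8(1 - (1/177147)) / (2/3)
S_11 = 708584/59049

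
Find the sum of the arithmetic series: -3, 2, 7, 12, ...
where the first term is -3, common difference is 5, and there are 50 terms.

Sₙ = n/2 × (first + last)
Last term = a + (n-1)d = -3 + (50-1)×5 = 242
S_50 = 50/2 × (-3 + 242)
S_50 = 50/2 × 239 = 5975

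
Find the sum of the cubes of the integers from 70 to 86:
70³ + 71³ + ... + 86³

Use ∑_{k=1}^{n} k³ = [n(n+1)/2]², then subtract the first 69 terms.
∑_{k=1}^{86} k³ = [86×87/2]² = 3741² = 13995081
∑_{k=1}^{69} k³ = [69×70/2]² = 2415² = 5832225
∑_{k=70}^{86} k³ = 13995081 - 5832225 = 8162856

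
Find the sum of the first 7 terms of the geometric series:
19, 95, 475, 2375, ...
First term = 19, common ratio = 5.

Sₙ = a(1 - rⁿ) / (1 - r)
S_7 = 19(1 - 5^7) / (1 - 5)
S_7 = 19(1 - 78125) / (-4)
S_7 = 371089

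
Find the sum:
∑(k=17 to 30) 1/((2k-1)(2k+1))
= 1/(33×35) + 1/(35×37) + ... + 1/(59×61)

Partial fractions: 1/((2k-1)(2k+1)) = (1/2)[1/(2k-1) - 1/(2k+1)]
The series telescopes:
= (1/2)[1/33 - 1/61]
= 14/2013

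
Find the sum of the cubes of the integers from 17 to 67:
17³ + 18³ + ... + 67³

Use ∑_{k=1}^{n} k³ = [n(n+1)/2]², then subtract the first 16 terms.
∑_{k=1}^{67} k³ = [67×68/2]² = 2278² = 5189284
∑_{k=1}^{16} k³ = [16×17/2]² = 136² = 18496
∑_{k=17}^{67} k³ = 5189284 - 18496 = 5170788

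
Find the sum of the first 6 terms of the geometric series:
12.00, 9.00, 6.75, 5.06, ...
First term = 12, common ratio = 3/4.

Sₙ = a(1 - rⁿ) / (1 - r)
S_6 = 12(1 - (3/4)^6) / (1 - (3/4))
S_6 = 12(1 - (729/4096)) / (1/4)
S_6 = 10101/256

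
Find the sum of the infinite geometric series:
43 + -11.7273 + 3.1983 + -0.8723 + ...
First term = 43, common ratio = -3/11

For |r| < 1, S = a / (1 - r)
S = 43 / (1 - (-3/11))
S = 43 / (14/11)
S = 473/14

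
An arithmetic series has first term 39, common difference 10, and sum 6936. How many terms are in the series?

Using S = n/2 × [2a + (n-1)d]
6936 = n/2 × [2(39) + (n-1)(10)]
6936 = n/2 × [78 + 10n - 10]
13872 = n × [68 + 10n]
10n² + (68)n - 13872 = 0
Discriminant: Δ = (68)² - 4(10)(-13872) = 4624 + 554880 = 559504
√Δ = 748
n = [-(68) + √Δ] / (2·10) = (-68 + 748) / 20 = 680 / 20 = 34
(The negative root is discarded since n must be a positive integer.)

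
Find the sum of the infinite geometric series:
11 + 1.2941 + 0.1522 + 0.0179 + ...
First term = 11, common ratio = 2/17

For |r| < 1, S = a / (1 - r)
S = 11 / (1 - (2/17))
S = 11 / (15/17)
S = 187/15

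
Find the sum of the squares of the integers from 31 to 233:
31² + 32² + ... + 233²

Use ∑_{k=1}^{n} k² = n(n+1)(2n+1)/6, then subtract the first 30 terms.
∑_{k=1}^{233} k² = 233×234×467/6 = 4243629
∑_{k=1}^{30} k² = 30×31×61/6 = 9455
∑_{k=31}^{233} k² = 4243629 - 9455 = 4234174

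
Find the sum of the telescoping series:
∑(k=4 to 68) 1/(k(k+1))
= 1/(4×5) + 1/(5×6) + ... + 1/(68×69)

Partial fractions: 1/(k(k+1)) = 1/k - 1/(k+1)
The series telescopes:
= (1/4 - 1/5) + (1/5 - 1/6) + ... + (1/68 - 1/69)
= 1/4 - 1/69
= 65/276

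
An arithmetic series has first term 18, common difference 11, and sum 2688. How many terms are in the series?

Using S = n/2 × [2a + (n-1)d]
2688 = n/2 × [2(18) + (n-1)(11)]
2688 = n/2 × [36 + 11n - 11]
5376 = n × [25 + 11n]
11n² + (25)n - 5376 = 0
Discriminant: Δ = (25)² - 4(11)(-5376) = 625 + 236544 = 237169
√Δ = 487
n = [-(25) + √Δ] / (2·11) = (-25 + 487) / 22 = 462 / 22 = 21
(The negative root is discarded since n must be a positive integer.)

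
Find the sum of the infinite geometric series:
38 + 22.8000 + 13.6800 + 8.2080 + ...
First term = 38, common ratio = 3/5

For |r| < 1, S = a / (1 - r)
S = 38 / (1 - (3/5))
S = 38 / (2/5)
S = 95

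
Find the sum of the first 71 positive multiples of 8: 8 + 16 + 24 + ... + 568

Factor out 8: = 8(1 + 2 + ... + 71) = 8 × n(n+1)/2
= 8 × 71×72/2
= 8 × 2556
= 20448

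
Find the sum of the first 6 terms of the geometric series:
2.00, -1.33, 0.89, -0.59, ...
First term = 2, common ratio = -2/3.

Sₙ = a(1 - rⁿ) / (1 - r)
S_6 = 2(1 - (-2/3)^6) / (1 - (-2/3))
S_6 = 2(1 - (64/729)) / (5/3)
S_6 = 266/243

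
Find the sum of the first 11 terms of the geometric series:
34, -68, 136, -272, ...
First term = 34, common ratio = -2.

Sₙ = a(1 - rⁿ) / (1 - r)
S_11 = 34(1 - (-2)^11) / (1 - (-2))
S_11 = 34(1 - (-2048)) / (3)
S_11 = 23222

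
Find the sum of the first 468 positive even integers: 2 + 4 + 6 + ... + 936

Sum of first n even numbers = n(n+1)
= 468×469
= 219492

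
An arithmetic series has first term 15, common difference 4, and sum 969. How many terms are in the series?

Using S = n/2 × [2a + (n-1)d]
969 = n/2 × [2(15) + (n-1)(4)]
969 = n/2 × [30 + 4n - 4]
1938 = n × [26 + 4n]
4n² + (26)n - 1938 = 0
Discriminant: Δ = (26)² - 4(4)(-1938) = 676 + 31008 = 31684
√Δ = 178
n = [-(26) + √Δ] / (2·4) = (-26 + 178) / 8 = 152 / 8 = 19
(The negative root is discarded since n must be a positive integer.)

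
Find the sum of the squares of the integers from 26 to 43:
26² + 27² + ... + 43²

Use ∑_{k=1}^{n} k² = n(n+1)(2n+1)/6, then subtract the first 25 terms.
∑_{k=1}^{43} k² = 43×44×87/6 = 27434
∑_{k=1}^{25} k² = 25×26×51/6 = 5525
∑_{k=26}^{43} k² = 27434 - 5525 = 21909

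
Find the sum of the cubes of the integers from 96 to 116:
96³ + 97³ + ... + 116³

Use ∑_{k=1}^{n} k³ = [n(n+1)/2]², then subtract the first 95 terms.
∑_{k=1}^{116} k³ = [116×117/2]² = 6786² = 46049796
∑_{k=1}^{95} k³ = [95×96/2]² = 4560² = 20793600
∑_{k=96}^{116} k³ = 46049796 - 20793600 = 25256196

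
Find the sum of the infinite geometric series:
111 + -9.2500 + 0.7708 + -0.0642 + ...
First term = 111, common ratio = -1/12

For |r| < 1, S = a / (1 - r)
S = 111 / (1 - (-1/12))
S = 111 / (13/12)
S = 1332/13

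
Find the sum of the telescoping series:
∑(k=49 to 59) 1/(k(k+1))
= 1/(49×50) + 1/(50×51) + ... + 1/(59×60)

Partial fractions: 1/(k(k+1)) = 1/k - 1/(k+1)
The series telescopes:
= (1/49 - 1/50) + (1/50 - 1/51) + ... + (1/59 - 1/60)
= 1/49 - 1/60
= 11/2940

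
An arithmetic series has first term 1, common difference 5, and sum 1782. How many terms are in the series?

Using S = n/2 × [2a + (n-1)d]
1782 = n/2 × [2(1) + (n-1)(5)]
1782 = n/2 × [2 + 5n - 5]
3564 = n × [-3 + 5n]
5n² + (-3)n - 3564 = 0
Discriminant: Δ = (-3)² - 4(5)(-3564) = 9 + 71280 = 71289
√Δ = 267
n = [-(-3) + √Δ] / (2·5) = (3 + 267) / 10 = 270 / 10 = 27
(The negative root is discarded since n must be a positive integer.)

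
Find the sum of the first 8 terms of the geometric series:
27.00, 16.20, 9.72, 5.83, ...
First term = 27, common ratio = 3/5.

Sₙ = a(1 - rⁿ) / (1 - r)
S_8 = 27(1 - (3/5)^8) / (1 - (3/5))
S_8 = 27(1 - (6561/390625)) / (2/5)
S_8 = 5184864/78125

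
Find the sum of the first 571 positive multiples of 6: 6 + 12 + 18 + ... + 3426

Factor out 6: = 6(1 + 2 + ... + 571) = 6 × n(n+1)/2
= 6 × 571×572/2
= 6 × 163306
= 979836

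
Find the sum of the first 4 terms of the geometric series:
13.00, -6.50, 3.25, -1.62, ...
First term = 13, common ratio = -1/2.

Sₙ = a(1 - rⁿ) / (1 - r)
S_4 = 13(1 - (-1/2)^4) / (1 - (-1/2))
S_4 = 13(1 - (1/16)) / (3/2)
S_4 = 65/8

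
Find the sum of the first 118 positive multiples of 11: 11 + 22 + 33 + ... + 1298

Factor out 11: = 11(1 + 2 + ... + 118) = 11 × n(n+1)/2
= 11 × 118×119/2
= 11 × 7021
= 77231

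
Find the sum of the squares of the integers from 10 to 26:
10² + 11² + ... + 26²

Use ∑_{k=1}^{n} k² = n(n+1)(2n+1)/6, then subtract the first 9 terms.
∑_{k=1}^{26} k² = 26×27×53/6 = 6201
∑_{k=1}^{9} k² = 9×10×19/6 = 285
∑_{k=10}^{26} k² = 6201 - 285 = 5916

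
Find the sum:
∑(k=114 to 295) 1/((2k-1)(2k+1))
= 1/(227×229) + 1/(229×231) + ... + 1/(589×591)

Partial fractions: 1/((2k-1)(2k+1)) = (1/2)[1/(2k-1) - 1/(2k+1)]
The series telescopes:
= (1/2)[1/227 - 1/591]
= 182/134157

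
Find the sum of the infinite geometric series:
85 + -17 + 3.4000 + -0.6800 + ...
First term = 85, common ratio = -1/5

For |r| < 1, S = a / (1 - r)
S = 85 / (1 - (-1/5))
S = 85 / (6/5)
S = 425/6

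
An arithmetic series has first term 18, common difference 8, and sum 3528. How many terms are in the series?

Using S = n/2 × [2a + (n-1)d]
3528 = n/2 × [2(18) + (n-1)(8)]
3528 = n/2 × [36 + 8n - 8]
7056 = n × [28 + 8n]
8n² + (28)n - 7056 = 0
Discriminant: Δ = (28)² - 4(8)(-7056) = 784 + 225792 = 226576
√Δ = 476
n = [-(28) + √Δ] / (2·8) = (-28 + 476) / 16 = 448 / 16 = 28
(The negative root is discarded since n must be a positive integer.)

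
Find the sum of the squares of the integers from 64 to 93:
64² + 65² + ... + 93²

Use ∑_{k=1}^{n} k² = n(n+1)(2n+1)/6, then subtract the first 63 terms.
∑_{k=1}^{93} k² = 93×94×187/6 = 272459
∑_{k=1}^{63} k² = 63×64×127/6 = 85344
∑_{k=64}^{93} k² = 272459 - 85344 = 187115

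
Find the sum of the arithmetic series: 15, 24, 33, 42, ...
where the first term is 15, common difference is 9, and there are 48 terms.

Sₙ = n/2 × (first + last)
Last term = a + (n-1)d = 15 + (48-1)×9 = 438
S_48 = 48/2 × (15 + 438)
S_48 = 48/2 × 453 = 10872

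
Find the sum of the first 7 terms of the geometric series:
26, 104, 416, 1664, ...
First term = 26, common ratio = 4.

Sₙ = a(1 - rⁿ) / (1 - r)
S_7 = 26(1 - 4^7) / (1 - 4)
S_7 = 26(1 - 16384) / (-3)
S_7 = 141986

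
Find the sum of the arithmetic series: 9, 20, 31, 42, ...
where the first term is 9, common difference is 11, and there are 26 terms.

Sₙ = n/2 × (first + last)
Last term = a + (n-1)d = 9 + (26-1)×11 = 284
S_26 = 26/2 × (9 + 284)
S_26 = 26/2 × 293 = 3809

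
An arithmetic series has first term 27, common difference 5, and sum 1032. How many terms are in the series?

Using S = n/2 × [2a + (n-1)d]
1032 = n/2 × [2(27) + (n-1)(5)]
1032 = n/2 × [54 + 5n - 5]
2064 = n × [49 + 5n]
5n² + (49)n - 2064 = 0
Discriminant: Δ = (49)² - 4(5)(-2064) = 2401 + 41280 = 43681
√Δ = 209
n = [-(49) + √Δ] / (2·5) = (-49 + 209) / 10 = 160 / 10 = 16
(The negative root is discarded since n must be a positive integer.)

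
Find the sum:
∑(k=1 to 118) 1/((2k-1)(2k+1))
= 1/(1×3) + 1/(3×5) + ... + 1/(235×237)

Partial fractions: 1/((2k-1)(2k+1)) = (1/2)[1/(2k-1) - 1/(2k+1)]
The series telescopes:
= (1/2)[1/1 - 1/237]
= 118/237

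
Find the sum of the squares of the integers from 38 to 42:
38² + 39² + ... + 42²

Use ∑_{k=1}^{n} k² = n(n+1)(2n+1)/6, then subtract the first 37 terms.
∑_{k=1}^{42} k² = 42×43×85/6 = 25585
∑_{k=1}^{37} k² = 37×38×75/6 = 17575
∑_{k=38}^{42} k² = 25585 - 17575 = 8010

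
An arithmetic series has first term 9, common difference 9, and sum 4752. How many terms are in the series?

Using S = n/2 × [2a + (n-1)d]
4752 = n/2 × [2(9) + (n-1)(9)]
4752 = n/2 × [18 + 9n - 9]
9504 = n × [9 + 9n]
9n² + (9)n - 9504 = 0
Discriminant: Δ = (9)² - 4(9)(-9504) = 81 + 342144 = 342225
√Δ = 585
n = [-(9) + √Δ] / (2·9) = (-9 + 585) / 18 = 576 / 18 = 32
(The negative root is discarded since n must be a positive integer.)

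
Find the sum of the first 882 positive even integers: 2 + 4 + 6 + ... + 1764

Sum of first n even numbers = n(n+1)
= 882×883
= 778806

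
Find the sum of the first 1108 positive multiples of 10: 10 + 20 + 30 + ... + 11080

Factor out 10: = 10(1 + 2 + ... + 1108) = 10 × n(n+1)/2
= 10 × 1108×1109/2
= 10 × 614386
= 6143860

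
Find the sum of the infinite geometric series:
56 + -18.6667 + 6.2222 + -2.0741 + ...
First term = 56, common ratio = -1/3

For |r| < 1, S = a / (1 - r)
S = 56 / (1 - (-1/3))
S = 56 / (4/3)
S = 42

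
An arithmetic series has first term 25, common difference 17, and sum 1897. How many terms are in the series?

Using S = n/2 × [2a + (n-1)d]
1897 = n/2 × [2(25) + (n-1)(17)]
1897 = n/2 × [50 + 17n - 17]
3794 = n × [33 + 17n]
17n² + (33)n - 3794 = 0
Discriminant: Δ = (33)² - 4(17)(-3794) = 1089 + 257992 = 259081
√Δ = 509
n = [-(33) + √Δ] / (2·17) = (-33 + 509) / 34 = 476 / 34 = 14
(The negative root is discarded since n must be a positive integer.)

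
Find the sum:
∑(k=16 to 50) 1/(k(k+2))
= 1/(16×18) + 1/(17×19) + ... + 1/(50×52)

Partial fractions: 1/(k(k+2)) = (1/2)[1/k - 1/(k+2)]
Telescoping leaves the first two and last two terms:
= (1/2)[1/16 + 1/17 - 1/51 - 1/52]
= 875/21216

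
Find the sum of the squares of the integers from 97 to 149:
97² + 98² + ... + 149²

Use ∑_{k=1}^{n} k² = n(n+1)(2n+1)/6, then subtract the first 96 terms.
∑_{k=1}^{149} k² = 149×150×299/6 = 1113775
∑_{k=1}^{96} k² = 96×97×193/6 = 299536
∑_{k=97}^{149} k² = 1113775 - 299536 = 814239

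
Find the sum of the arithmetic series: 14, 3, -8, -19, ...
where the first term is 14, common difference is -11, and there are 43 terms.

Sₙ = n/2 × (first + last)
Last term = a + (n-1)d = 14 + (43-1)×(-11) = -448
S_43 = 43/2 × (14 + (-448))
S_43 = 43/2 × (-434) = -9331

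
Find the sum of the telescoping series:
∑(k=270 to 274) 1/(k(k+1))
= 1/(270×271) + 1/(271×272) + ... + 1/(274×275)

Partial fractions: 1/(k(k+1)) = 1/k - 1/(k+1)
The series telescopes:
= (1/270 - 1/271) + (1/271 - 1/272) + ... + (1/274 - 1/275)
= 1/270 - 1/275
= 1/14850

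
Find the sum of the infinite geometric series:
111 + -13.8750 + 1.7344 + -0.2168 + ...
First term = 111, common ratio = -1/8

For |r| < 1, S = a / (1 - r)
S = 111 / (1 - (-1/8))
S = 111 / (9/8)
S = 296/3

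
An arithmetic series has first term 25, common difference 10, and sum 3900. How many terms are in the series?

Using S = n/2 × [2a + (n-1)d]
3900 = n/2 × [2(25) + (n-1)(10)]
3900 = n/2 × [50 + 10n - 10]
7800 = n × [40 + 10n]
10n² + (40)n - 7800 = 0
Discriminant: Δ = (40)² - 4(10)(-7800) = 1600 + 312000 = 313600
√Δ = 560
n = [-(40) + √Δ] / (2·10) = (-40 + 560) / 20 = 520 / 20 = 26
(The negative root is discarded since n must be a positive integer.)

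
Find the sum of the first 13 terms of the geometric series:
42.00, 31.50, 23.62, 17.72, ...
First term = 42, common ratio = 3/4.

Sₙ = a(1 - rⁿ) / (1 - r)
S_13 = 42(1 - (3/4)^13) / (1 - (3/4))
S_13 = 42(1 - (1594323/67108864)) / (1/4)
S_13 = 1375805361/8388608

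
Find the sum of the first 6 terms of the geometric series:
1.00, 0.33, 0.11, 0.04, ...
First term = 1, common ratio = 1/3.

Sₙ = a(1 - rⁿ) / (1 - r)
S_6 = 1(1 - (1/3)^6) / (1 - (1/3))
S_6 = 1(1 - (1/729)) / (2/3)
S_6 = 364/243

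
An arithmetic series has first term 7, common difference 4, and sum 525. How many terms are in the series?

Using S = n/2 × [2a + (n-1)d]
525 = n/2 × [2(7) + (n-1)(4)]
525 = n/2 × [14 + 4n - 4]
1050 = n × [10 + 4n]
4n² + (10)n - 1050 = 0
Discriminant: Δ = (10)² - 4(4)(-1050) = 100 + 16800 = 16900
√Δ = 130
n = [-(10) + √Δ] / (2·4) = (-10 + 130) / 8 = 120 / 8 = 15
(The negative root is discarded since n must be a positive integer.)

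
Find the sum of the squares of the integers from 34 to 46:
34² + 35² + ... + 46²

Use ∑_{k=1}^{n} k² = n(n+1)(2n+1)/6, then subtract the first 33 terms.
∑_{k=1}^{46} k² = 46×47×93/6 = 33511
∑_{k=1}^{33} k² = 33×34×67/6 = 12529
∑_{k=34}^{46} k² = 33511 - 12529 = 20982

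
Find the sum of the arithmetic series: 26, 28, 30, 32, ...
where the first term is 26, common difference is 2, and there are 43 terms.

Sₙ = n/2 × (first + last)
Last term = a + (n-1)d = 26 + (43-1)×2 = 110
S_43 = 43/2 × (26 + 110)
S_43 = 43/2 × 136 = 2924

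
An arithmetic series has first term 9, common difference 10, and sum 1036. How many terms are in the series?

Using S = n/2 × [2a + (n-1)d]
1036 = n/2 × [2(9) + (n-1)(10)]
1036 = n/2 × [18 + 10n - 10]
2072 = n × [8 + 10n]
10n² + (8)n - 2072 = 0
Discriminant: Δ = (8)² - 4(10)(-2072) = 64 + 82880 = 82944
√Δ = 288
n = [-(8) + √Δ] / (2·10) = (-8 + 288) / 20 = 280 / 20 = 14
(The negative root is discarded since n must be a positive integer.)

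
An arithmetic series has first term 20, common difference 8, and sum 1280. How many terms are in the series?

Using S = n/2 × [2a + (n-1)d]
1280 = n/2 × [2(20) + (n-1)(8)]
1280 = n/2 × [40 + 8n - 8]
2560 = n × [32 + 8n]
8n² + (32)n - 2560 = 0
Discriminant: Δ = (32)² - 4(8)(-2560) = 1024 + 81920 = 82944
√Δ = 288
n = [-(32) + √Δ] / (2·8) = (-32 + 288) / 16 = 256 / 16 = 16
(The negative root is discarded since n must be a positive integer.)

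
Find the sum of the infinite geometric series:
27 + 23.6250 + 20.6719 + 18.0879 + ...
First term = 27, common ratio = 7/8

For |r| < 1, S = a / (1 - r)
S = 27 / (1 - (7/8))
S = 27 / (1/8)
S = 216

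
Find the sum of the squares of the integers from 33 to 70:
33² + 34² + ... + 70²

Use ∑_{k=1}^{n} k² = n(n+1)(2n+1)/6, then subtract the first 32 terms.
∑_{k=1}^{70} k² = 70×71×141/6 = 116795
∑_{k=1}^{32} k² = 32×33×65/6 = 11440
∑_{k=33}^{70} k² = 116795 - 11440 = 105355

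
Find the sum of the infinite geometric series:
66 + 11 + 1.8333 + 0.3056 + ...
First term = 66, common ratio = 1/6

For |r| < 1, S = a / (1 - r)
S = 66 / (1 - (1/6))
S = 66 / (5/6)
S = 396/5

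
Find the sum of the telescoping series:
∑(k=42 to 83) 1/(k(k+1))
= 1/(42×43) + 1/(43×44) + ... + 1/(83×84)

Partial fractions: 1/(k(k+1)) = 1/k - 1/(k+1)
The series telescopes:
= (1/42 - 1/43) + (1/43 - 1/44) + ... + (1/83 - 1/84)
= 1/42 - 1/84
= 1/84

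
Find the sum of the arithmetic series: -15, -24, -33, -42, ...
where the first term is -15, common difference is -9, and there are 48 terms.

Sₙ = n/2 × (first + last)
Last term = a + (n-1)d = -15 + (48-1)×(-9) = -438
S_48 = 48/2 × (-15 + (-438))
S_48 = 48/2 × (-453) = -10872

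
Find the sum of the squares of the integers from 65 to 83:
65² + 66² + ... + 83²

Use ∑_{k=1}^{n} k² = n(n+1)(2n+1)/6, then subtract the first 64 terms.
∑_{k=1}^{83} k² = 83×84×167/6 = 194054
∑_{k=1}^{64} k² = 64×65×129/6 = 89440
∑_{k=65}^{83} k² = 194054 - 89440 = 104614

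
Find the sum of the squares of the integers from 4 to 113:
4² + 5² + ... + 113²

Use ∑_{k=1}^{n} k² = n(n+1)(2n+1)/6, then subtract the first 3 terms.
∑_{k=1}^{113} k² = 113×114×227/6 = 487369
∑_{k=1}^{3} k² = 3×4×7/6 = 14
∑_{k=4}^{113} k² = 487369 - 14 = 487355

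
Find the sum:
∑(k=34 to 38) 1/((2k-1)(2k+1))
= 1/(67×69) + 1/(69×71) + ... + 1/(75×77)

Partial fractions: 1/((2k-1)(2k+1)) = (1/2)[1/(2k-1) - 1/(2k+1)]
The series telescopes:
= (1/2)[1/67 - 1/77]
= 5/5159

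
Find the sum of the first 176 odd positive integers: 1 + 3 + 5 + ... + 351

Sum of first n odd numbers = n²
= 176²
= 30976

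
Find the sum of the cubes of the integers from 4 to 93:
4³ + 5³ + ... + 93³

Use ∑_{k=1}^{n} k³ = [n(n+1)/2]², then subtract the first 3 terms.
∑_{k=1}^{93} k³ = [93×94/2]² = 4371² = 19105641
∑_{k=1}^{3} k³ = [3×4/2]² = 6² = 36
∑_{k=4}^{93} k³ = 19105641 - 36 = 19105605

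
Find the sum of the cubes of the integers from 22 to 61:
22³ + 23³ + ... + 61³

Use ∑_{k=1}^{n} k³ = [n(n+1)/2]², then subtract the first 21 terms.
∑_{k=1}^{61} k³ = [61×62/2]² = 1891² = 3575881
∑_{k=1}^{21} k³ = [21×22/2]² = 231² = 53361
∑_{k=22}^{61} k³ = 3575881 - 53361 = 3522520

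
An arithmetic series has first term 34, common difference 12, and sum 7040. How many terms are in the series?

Using S = n/2 × [2a + (n-1)d]
7040 = n/2 × [2(34) + (n-1)(12)]
7040 = n/2 × [68 + 12n - 12]
14080 = n × [56 + 12n]
12n² + (56)n - 14080 = 0
Discriminant: Δ = (56)² - 4(12)(-14080) = 3136 + 675840 = 678976
√Δ = 824
n = [-(56) + √Δ] / (2·12) = (-56 + 824) / 24 = 768 / 24 = 32
(The negative root is discarded since n must be a positive integer.)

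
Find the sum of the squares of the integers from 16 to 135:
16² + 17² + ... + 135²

Use ∑_{k=1}^{n} k² = n(n+1)(2n+1)/6, then subtract the first 15 terms.
∑_{k=1}^{135} k² = 135×136×271/6 = 829260
∑_{k=1}^{15} k² = 15×16×31/6 = 1240
∑_{k=16}^{135} k² = 829260 - 1240 = 828020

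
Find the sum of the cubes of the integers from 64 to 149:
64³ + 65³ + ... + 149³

Use ∑_{k=1}^{n} k³ = [n(n+1)/2]², then subtract the first 63 terms.
∑_{k=1}^{149} k³ = [149×150/2]² = 11175² = 124880625
∑_{k=1}^{63} k³ = [63×64/2]² = 2016² = 4064256
∑_{k=64}^{149} k³ = 124880625 - 4064256 = 120816369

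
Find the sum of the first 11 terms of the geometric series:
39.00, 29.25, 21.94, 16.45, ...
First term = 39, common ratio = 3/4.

Sₙ = a(1 - rⁿ) / (1 - r)
S_11 = 39(1 - (3/4)^11) / (1 - (3/4))
S_11 = 39(1 - (177147/4194304)) / (1/4)
S_11 = 156669123/1048576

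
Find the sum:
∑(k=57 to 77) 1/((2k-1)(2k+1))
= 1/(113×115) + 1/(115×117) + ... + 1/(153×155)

Partial fractions: 1/((2k-1)(2k+1)) = (1/2)[1/(2k-1) - 1/(2k+1)]
The series telescopes:
= (1/2)[1/113 - 1/155]
= 21/17515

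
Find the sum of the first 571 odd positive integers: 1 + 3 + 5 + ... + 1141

Sum of first n odd numbers = n²
= 571²
= 326041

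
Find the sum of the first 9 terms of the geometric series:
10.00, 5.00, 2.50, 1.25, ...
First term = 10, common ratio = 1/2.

Sₙ = a(1 - rⁿ) / (1 - r)
S_9 = 10(1 - (1/2)^9) / (1 - (1/2))
S_9 = 10(1 - (1/512)) / (1/2)
S_9 = 2555/128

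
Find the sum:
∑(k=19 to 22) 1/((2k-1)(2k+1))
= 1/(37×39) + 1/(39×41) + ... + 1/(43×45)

Partial fractions: 1/((2k-1)(2k+1)) = (1/2)[1/(2k-1) - 1/(2k+1)]
The series telescopes:
= (1/2)[1/37 - 1/45]
= 4/1665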